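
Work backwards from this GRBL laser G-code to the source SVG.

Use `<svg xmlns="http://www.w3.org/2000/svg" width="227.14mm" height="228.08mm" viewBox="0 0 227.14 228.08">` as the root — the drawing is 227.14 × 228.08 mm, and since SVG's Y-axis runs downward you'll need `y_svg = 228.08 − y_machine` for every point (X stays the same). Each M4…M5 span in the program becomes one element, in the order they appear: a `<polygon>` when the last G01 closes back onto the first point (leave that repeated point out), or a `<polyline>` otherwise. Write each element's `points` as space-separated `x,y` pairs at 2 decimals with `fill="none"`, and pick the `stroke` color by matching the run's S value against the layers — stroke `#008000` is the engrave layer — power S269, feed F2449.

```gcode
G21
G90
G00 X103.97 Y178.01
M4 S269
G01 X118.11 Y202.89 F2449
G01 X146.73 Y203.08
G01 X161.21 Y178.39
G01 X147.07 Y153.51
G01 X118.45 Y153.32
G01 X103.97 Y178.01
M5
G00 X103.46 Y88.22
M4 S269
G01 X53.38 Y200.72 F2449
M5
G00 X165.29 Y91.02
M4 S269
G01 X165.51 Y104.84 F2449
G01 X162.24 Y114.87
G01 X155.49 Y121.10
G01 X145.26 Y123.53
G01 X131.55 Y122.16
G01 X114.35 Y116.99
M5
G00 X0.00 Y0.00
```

y_svg = 228.08 − y_m. Every run uses S269, so all elements get stroke `#008000` (engrave).

[1] closed run; points: 103.97,50.07 118.11,25.19 146.73,25.00 161.21,49.69 147.07,74.57 118.45,74.76

[2] open run; points: 103.46,139.86 53.38,27.36

[3] open run; points: 165.29,137.06 165.51,123.24 162.24,113.21 155.49,106.98 145.26,104.55 131.55,105.92 114.35,111.09

<svg xmlns="http://www.w3.org/2000/svg" width="227.14mm" height="228.08mm" viewBox="0 0 227.14 228.08">
  <polygon points="103.97,50.07 118.11,25.19 146.73,25.00 161.21,49.69 147.07,74.57 118.45,74.76" fill="none" stroke="#008000"/>
  <polyline points="103.46,139.86 53.38,27.36" fill="none" stroke="#008000"/>
  <polyline points="165.29,137.06 165.51,123.24 162.24,113.21 155.49,106.98 145.26,104.55 131.55,105.92 114.35,111.09" fill="none" stroke="#008000"/>
</svg>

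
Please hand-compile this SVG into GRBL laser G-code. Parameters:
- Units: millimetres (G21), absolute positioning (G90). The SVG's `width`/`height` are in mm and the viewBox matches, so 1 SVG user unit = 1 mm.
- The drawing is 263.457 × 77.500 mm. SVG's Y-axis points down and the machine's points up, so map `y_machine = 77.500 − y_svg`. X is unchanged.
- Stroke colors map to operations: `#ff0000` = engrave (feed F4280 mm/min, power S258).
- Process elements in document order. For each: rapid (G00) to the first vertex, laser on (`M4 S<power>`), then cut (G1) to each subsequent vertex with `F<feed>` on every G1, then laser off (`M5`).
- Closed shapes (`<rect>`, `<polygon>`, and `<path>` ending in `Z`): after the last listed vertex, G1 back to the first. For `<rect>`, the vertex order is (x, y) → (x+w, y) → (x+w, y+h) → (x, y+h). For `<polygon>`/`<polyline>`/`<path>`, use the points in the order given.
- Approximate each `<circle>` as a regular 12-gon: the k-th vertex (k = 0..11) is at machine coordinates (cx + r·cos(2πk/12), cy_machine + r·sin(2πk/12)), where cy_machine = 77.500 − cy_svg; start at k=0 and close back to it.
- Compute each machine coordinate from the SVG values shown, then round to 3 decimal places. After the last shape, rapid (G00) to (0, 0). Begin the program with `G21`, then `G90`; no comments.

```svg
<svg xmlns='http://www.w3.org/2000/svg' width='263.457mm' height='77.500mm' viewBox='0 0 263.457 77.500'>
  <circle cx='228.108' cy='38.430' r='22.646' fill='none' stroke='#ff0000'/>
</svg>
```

1 u = 1 mm; y_m = 77.500 − y.

[1] `<circle>` circle, #ff0000→engrave S258 F4280: (250.754,39.070) → (247.720,50.393) → (239.431,58.682) → (228.108,61.716) → (216.785,58.682) → (208.496,50.393) → (205.462,39.070) → (208.496,27.747) → (216.785,19.458) → (228.108,16.424) → (239.431,19.458) → (247.720,27.747) → (250.754,39.070) (closed)

G21
G90
G00 X250.754 Y39.070
M4 S258
G1 X247.720 Y50.393 F4280
G1 X239.431 Y58.682 F4280
G1 X228.108 Y61.716 F4280
G1 X216.785 Y58.682 F4280
G1 X208.496 Y50.393 F4280
G1 X205.462 Y39.070 F4280
G1 X208.496 Y27.747 F4280
G1 X216.785 Y19.458 F4280
G1 X228.108 Y16.424 F4280
G1 X239.431 Y19.458 F4280
G1 X247.720 Y27.747 F4280
G1 X250.754 Y39.070 F4280
M5
G00 X0.000 Y0.000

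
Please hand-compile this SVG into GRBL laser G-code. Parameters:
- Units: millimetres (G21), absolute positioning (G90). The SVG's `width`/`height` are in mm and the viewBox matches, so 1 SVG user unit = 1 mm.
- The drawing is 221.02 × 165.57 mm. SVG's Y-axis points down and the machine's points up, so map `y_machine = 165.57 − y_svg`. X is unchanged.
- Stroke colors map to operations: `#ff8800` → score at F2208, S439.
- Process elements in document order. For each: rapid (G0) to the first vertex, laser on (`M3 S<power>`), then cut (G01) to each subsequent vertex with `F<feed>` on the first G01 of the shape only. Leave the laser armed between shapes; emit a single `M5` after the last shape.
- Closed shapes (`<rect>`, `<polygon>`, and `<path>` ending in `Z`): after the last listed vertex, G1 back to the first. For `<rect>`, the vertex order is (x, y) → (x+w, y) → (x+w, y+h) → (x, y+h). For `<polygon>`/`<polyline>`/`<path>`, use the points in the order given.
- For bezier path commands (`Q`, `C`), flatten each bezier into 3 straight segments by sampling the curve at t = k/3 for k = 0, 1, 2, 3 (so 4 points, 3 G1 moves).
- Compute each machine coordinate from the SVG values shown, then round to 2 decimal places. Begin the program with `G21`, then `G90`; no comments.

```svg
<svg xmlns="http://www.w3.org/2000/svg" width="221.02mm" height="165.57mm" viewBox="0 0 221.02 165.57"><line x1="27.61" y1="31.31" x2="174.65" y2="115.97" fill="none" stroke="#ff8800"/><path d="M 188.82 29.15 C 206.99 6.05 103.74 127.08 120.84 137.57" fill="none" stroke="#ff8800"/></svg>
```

G21
G90
G0 X27.61 Y134.26
M3 S439
G01 X174.65 Y49.60 F2208
G0 X188.82 Y136.42
M3 S439
G01 X175.47 Y120.91 F2208
G01 X134.90 Y65.90
G01 X120.84 Y28.00
M5

1 u = 1 mm; y_m = 165.57 − y.

[1] `<line>` line segment, #ff8800→score S439 F2208: (27.61,134.26) → (174.65,49.60)

[2] `<path>` cubic bezier, #ff8800→score S439 F2208: (188.82,136.42) → (175.47,120.91) → (134.90,65.90) → (120.84,28.00)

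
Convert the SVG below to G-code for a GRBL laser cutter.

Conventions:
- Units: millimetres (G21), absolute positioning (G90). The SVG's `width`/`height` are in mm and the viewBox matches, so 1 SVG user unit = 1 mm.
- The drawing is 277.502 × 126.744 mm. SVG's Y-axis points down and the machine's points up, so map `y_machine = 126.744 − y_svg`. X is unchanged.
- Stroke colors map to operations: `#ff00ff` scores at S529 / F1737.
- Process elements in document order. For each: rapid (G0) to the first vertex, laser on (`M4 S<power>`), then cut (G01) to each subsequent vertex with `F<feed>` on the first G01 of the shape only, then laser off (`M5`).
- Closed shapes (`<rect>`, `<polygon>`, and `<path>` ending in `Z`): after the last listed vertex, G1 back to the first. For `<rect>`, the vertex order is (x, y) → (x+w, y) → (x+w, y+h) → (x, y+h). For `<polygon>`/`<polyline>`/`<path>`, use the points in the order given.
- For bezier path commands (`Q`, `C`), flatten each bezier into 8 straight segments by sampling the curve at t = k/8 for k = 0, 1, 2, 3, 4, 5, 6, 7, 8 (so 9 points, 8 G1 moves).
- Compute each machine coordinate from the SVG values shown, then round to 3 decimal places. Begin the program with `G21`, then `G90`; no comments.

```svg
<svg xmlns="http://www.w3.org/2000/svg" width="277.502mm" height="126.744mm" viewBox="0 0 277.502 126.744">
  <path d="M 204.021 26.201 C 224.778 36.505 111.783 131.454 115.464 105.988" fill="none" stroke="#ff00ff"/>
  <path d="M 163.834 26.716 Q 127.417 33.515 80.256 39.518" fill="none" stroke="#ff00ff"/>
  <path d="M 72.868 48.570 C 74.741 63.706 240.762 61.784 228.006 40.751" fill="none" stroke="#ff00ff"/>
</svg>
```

1 u = 1 mm; y_m = 126.744 − y.

[1] `<path>` cubic bezier, #ff00ff→score S529 F1737: (204.021,100.543) → (206.024,93.112) → (198.423,80.148) → (184.152,64.055) → (166.146,47.236) → (147.339,32.093) → (130.667,21.030) → (119.064,16.450) → (115.464,20.756)

[2] `<path>` quadratic bezier, #ff00ff→score S529 F1737: (163.834,100.028) → (154.562,98.341) → (144.954,96.678) → (135.010,95.041) → (124.731,93.428) → (114.116,91.840) → (103.165,90.277) → (91.878,88.739) → (80.256,87.226)

[3] `<path>` cubic bezier, #ff00ff→score S529 F1737: (72.868,78.174) → (80.595,73.302) → (99.692,70.052) → (126.141,68.451) → (155.923,68.520) → (185.019,70.285) → (209.411,73.769) → (225.079,78.997) → (228.006,85.993)

G21
G90
G0 X204.021 Y100.543
M4 S529
G01 X206.024 Y93.112 F1737
G01 X198.423 Y80.148
G01 X184.152 Y64.055
G01 X166.146 Y47.236
G01 X147.339 Y32.093
G01 X130.667 Y21.030
G01 X119.064 Y16.450
G01 X115.464 Y20.756
M5
G0 X163.834 Y100.028
M4 S529
G01 X154.562 Y98.341 F1737
G01 X144.954 Y96.678
G01 X135.010 Y95.041
G01 X124.731 Y93.428
G01 X114.116 Y91.840
G01 X103.165 Y90.277
G01 X91.878 Y88.739
G01 X80.256 Y87.226
M5
G0 X72.868 Y78.174
M4 S529
G01 X80.595 Y73.302 F1737
G01 X99.692 Y70.052
G01 X126.141 Y68.451
G01 X155.923 Y68.520
G01 X185.019 Y70.285
G01 X209.411 Y73.769
G01 X225.079 Y78.997
G01 X228.006 Y85.993
M5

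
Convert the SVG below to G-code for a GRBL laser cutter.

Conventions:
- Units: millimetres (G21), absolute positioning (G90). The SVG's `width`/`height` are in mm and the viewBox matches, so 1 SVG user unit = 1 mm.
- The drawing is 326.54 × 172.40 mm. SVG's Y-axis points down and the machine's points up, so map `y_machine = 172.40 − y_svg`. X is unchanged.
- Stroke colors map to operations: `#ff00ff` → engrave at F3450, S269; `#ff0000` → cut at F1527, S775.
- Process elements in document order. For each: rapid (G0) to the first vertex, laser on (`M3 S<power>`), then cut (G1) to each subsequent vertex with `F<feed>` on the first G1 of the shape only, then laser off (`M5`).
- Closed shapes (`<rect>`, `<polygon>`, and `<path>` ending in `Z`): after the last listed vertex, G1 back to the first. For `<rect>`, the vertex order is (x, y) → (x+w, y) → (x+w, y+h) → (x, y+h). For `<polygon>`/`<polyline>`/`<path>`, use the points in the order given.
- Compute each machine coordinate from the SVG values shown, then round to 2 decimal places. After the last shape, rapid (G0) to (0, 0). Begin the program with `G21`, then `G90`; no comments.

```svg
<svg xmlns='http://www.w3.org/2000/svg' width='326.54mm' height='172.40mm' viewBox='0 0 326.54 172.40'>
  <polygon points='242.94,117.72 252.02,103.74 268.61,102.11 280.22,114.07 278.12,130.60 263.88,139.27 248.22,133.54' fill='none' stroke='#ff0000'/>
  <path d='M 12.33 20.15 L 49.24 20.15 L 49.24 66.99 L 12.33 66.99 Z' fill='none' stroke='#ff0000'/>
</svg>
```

G21
G90
G0 X242.94 Y54.68
M3 S775
G1 X252.02 Y68.66 F1527
G1 X268.61 Y70.29
G1 X280.22 Y58.33
G1 X278.12 Y41.80
G1 X263.88 Y33.13
G1 X248.22 Y38.86
G1 X242.94 Y54.68
M5
G0 X12.33 Y152.25
M3 S775
G1 X49.24 Y152.25 F1527
G1 X49.24 Y105.41
G1 X12.33 Y105.41
G1 X12.33 Y152.25
M5
G0 X0.00 Y0.00

Since the viewBox matches the mm dimensions, user units are millimetres directly. The only transform is the Y-flip y_m = 172.40 − y_svg.

Shape 1 is a regular polygon drawn with `<polygon>`. Its stroke #ff0000 means cut at S775, F1527. After flipping Y the toolpath is (242.94,54.68) → (252.02,68.66) → (268.61,70.29) → (280.22,58.33) → (278.12,41.80) → (263.88,33.13) → (248.22,38.86) → (242.94,54.68), returning to the start.

Shape 2 is a rectangle drawn with `<path>`. Its stroke #ff0000 means cut at S775, F1527. After flipping Y the toolpath is (12.33,152.25) → (49.24,152.25) → (49.24,105.41) → (12.33,105.41) → (12.33,152.25), returning to the start.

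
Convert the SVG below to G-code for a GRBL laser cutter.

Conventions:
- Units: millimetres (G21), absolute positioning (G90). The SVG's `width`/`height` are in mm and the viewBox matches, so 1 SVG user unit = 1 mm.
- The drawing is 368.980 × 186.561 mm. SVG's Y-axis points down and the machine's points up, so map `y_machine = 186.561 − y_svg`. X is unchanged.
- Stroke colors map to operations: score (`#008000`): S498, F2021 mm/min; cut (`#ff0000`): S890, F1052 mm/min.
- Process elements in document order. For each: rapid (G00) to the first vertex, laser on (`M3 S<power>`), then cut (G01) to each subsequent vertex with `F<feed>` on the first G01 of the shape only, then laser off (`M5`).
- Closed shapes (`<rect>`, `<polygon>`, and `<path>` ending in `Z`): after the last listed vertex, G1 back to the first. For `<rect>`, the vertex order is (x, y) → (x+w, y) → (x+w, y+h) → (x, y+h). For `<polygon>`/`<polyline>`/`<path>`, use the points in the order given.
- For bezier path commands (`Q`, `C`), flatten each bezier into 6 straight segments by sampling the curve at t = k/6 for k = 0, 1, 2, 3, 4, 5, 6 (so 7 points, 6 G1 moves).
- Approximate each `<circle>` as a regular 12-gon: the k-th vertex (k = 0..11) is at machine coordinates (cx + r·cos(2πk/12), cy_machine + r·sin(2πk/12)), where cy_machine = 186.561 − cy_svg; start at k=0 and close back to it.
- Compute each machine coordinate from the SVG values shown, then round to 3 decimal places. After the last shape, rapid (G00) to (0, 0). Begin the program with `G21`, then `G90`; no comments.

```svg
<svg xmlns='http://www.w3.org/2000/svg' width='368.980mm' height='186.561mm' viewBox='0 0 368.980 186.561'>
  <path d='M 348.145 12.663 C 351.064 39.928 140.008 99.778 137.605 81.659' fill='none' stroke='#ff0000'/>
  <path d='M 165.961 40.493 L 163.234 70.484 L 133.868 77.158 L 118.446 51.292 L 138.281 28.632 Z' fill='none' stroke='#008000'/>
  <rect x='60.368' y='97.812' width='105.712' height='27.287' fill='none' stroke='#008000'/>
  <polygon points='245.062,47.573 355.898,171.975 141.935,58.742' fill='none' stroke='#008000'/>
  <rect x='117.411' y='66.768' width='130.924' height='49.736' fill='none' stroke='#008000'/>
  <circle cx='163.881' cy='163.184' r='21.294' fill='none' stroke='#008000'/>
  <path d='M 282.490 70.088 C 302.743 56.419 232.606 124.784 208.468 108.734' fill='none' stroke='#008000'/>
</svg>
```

viewBox `0 0 368.980 186.561` with mm width/height → 1 unit = 1 mm. Flip: y_m = 186.561 − y_svg.

**Shape 1** — `<path>` cubic bezier, stroke `#ff0000` → cut (S890, F1052). Control points (SVG): P0=(348.145,12.663), P1=(351.064,39.928), P2=(140.008,99.778), P3=(137.605,81.659); sampled at t=k/6. Machine vertices: (348.145,173.898) → (333.730,158.062) → (295.392,139.866) → (244.871,122.381) → (193.906,108.678) → (154.238,101.828) → (137.605,104.902). Open path.

**Shape 2** — `<path>` regular polygon, stroke `#008000` → score (S498, F2021). Machine vertices: (165.961,146.068) → (163.234,116.077) → (133.868,109.403) → (118.446,135.269) → (138.281,157.929) → (165.961,146.068). Closed: final G1 returns to the first vertex.

**Shape 3** — `<rect>` rectangle, stroke `#008000` → score (S498, F2021). Machine vertices: (60.368,88.749) → (166.080,88.749) → (166.080,61.462) → (60.368,61.462) → (60.368,88.749). Closed: final G1 returns to the first vertex.

**Shape 4** — `<polygon>` closed polygon, stroke `#008000` → score (S498, F2021). Machine vertices: (245.062,138.988) → (355.898,14.586) → (141.935,127.819) → (245.062,138.988). Closed: final G1 returns to the first vertex.

**Shape 5** — `<rect>` rectangle, stroke `#008000` → score (S498, F2021). Machine vertices: (117.411,119.793) → (248.335,119.793) → (248.335,70.057) → (117.411,70.057) → (117.411,119.793). Closed: final G1 returns to the first vertex.

**Shape 6** — `<circle>` circle, stroke `#008000` → score (S498, F2021). Machine vertices: (185.175,23.377) → (182.322,34.024) → (174.528,41.818) → (163.881,44.671) → (153.234,41.818) → (145.440,34.024) → (142.587,23.377) → (145.440,12.730) → (153.234,4.936) → (163.881,2.083) → (174.528,4.936) → (182.322,12.730) → (185.175,23.377). Closed: final G1 returns to the first vertex.

**Shape 7** — `<path>` cubic bezier, stroke `#008000` → score (S498, F2021). Control points (SVG): P0=(282.490,70.088), P1=(302.743,56.419), P2=(232.606,124.784), P3=(208.468,108.734); sampled at t=k/6. Machine vertices: (282.490,116.473) → (285.715,117.242) → (277.664,108.962) → (262.126,96.257) → (242.888,83.751) → (223.739,76.066) → (208.468,77.827). Open path.

G21
G90
G00 X348.145 Y173.898
M3 S890
G01 X333.730 Y158.062 F1052
G01 X295.392 Y139.866
G01 X244.871 Y122.381
G01 X193.906 Y108.678
G01 X154.238 Y101.828
G01 X137.605 Y104.902
M5
G00 X165.961 Y146.068
M3 S498
G01 X163.234 Y116.077 F2021
G01 X133.868 Y109.403
G01 X118.446 Y135.269
G01 X138.281 Y157.929
G01 X165.961 Y146.068
M5
G00 X60.368 Y88.749
M3 S498
G01 X166.080 Y88.749 F2021
G01 X166.080 Y61.462
G01 X60.368 Y61.462
G01 X60.368 Y88.749
M5
G00 X245.062 Y138.988
M3 S498
G01 X355.898 Y14.586 F2021
G01 X141.935 Y127.819
G01 X245.062 Y138.988
M5
G00 X117.411 Y119.793
M3 S498
G01 X248.335 Y119.793 F2021
G01 X248.335 Y70.057
G01 X117.411 Y70.057
G01 X117.411 Y119.793
M5
G00 X185.175 Y23.377
M3 S498
G01 X182.322 Y34.024 F2021
G01 X174.528 Y41.818
G01 X163.881 Y44.671
G01 X153.234 Y41.818
G01 X145.440 Y34.024
G01 X142.587 Y23.377
G01 X145.440 Y12.730
G01 X153.234 Y4.936
G01 X163.881 Y2.083
G01 X174.528 Y4.936
G01 X182.322 Y12.730
G01 X185.175 Y23.377
M5
G00 X282.490 Y116.473
M3 S498
G01 X285.715 Y117.242 F2021
G01 X277.664 Y108.962
G01 X262.126 Y96.257
G01 X242.888 Y83.751
G01 X223.739 Y76.066
G01 X208.468 Y77.827
M5
G00 X0.000 Y0.000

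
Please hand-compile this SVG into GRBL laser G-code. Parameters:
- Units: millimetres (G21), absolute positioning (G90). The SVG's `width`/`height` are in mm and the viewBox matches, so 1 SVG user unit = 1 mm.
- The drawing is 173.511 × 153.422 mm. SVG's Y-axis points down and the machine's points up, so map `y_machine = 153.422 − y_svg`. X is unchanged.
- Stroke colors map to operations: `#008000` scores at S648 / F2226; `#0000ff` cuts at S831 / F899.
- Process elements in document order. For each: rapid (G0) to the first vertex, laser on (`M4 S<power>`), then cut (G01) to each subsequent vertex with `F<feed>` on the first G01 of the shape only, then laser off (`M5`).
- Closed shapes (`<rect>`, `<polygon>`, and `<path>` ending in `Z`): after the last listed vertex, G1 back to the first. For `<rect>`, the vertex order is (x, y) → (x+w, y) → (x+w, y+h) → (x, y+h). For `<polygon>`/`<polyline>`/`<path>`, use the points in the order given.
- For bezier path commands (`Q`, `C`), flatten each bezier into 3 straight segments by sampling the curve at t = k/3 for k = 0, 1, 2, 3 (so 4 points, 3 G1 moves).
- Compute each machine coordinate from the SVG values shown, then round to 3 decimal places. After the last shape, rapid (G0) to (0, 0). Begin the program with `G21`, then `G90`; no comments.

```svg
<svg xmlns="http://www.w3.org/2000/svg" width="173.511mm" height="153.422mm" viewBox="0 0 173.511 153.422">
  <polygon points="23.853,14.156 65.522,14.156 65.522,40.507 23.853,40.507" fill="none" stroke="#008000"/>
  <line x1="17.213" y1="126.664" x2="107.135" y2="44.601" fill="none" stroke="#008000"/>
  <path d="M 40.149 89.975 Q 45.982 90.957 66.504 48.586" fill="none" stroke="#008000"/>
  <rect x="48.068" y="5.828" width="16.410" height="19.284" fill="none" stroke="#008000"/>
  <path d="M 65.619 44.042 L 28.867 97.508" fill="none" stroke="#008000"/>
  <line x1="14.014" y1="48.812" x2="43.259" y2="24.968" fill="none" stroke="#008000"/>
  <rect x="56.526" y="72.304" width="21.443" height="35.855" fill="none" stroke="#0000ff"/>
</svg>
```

G21
G90
G0 X23.853 Y139.266
M4 S648
G01 X65.522 Y139.266 F2226
G01 X65.522 Y112.915
G01 X23.853 Y112.915
G01 X23.853 Y139.266
M5
G0 X17.213 Y26.758
M4 S648
G01 X107.135 Y108.821 F2226
M5
G0 X40.149 Y63.447
M4 S648
G01 X45.670 Y67.609 F2226
G01 X54.455 Y81.406
G01 X66.504 Y104.836
M5
G0 X48.068 Y147.594
M4 S648
G01 X64.478 Y147.594 F2226
G01 X64.478 Y128.310
G01 X48.068 Y128.310
G01 X48.068 Y147.594
M5
G0 X65.619 Y109.380
M4 S648
G01 X28.867 Y55.914 F2226
M5
G0 X14.014 Y104.610
M4 S648
G01 X43.259 Y128.454 F2226
M5
G0 X56.526 Y81.118
M4 S831
G01 X77.969 Y81.118 F899
G01 X77.969 Y45.263
G01 X56.526 Y45.263
G01 X56.526 Y81.118
M5
G0 X0.000 Y0.000

Since the viewBox matches the mm dimensions, user units are millimetres directly. The only transform is the Y-flip y_m = 153.422 − y_svg.

Shape 1 is a rectangle drawn with `<polygon>`. Its stroke #008000 means score at S648, F2226. After flipping Y the toolpath is (23.853,139.266) → (65.522,139.266) → (65.522,112.915) → (23.853,112.915) → (23.853,139.266), returning to the start.

Shape 2 is a line segment drawn with `<line>`. Its stroke #008000 means score at S648, F2226. After flipping Y the toolpath is (17.213,26.758) → (107.135,108.821).

Shape 3 is a quadratic bezier drawn with `<path>`. Its stroke #008000 means score at S648, F2226. After flipping Y the toolpath is (40.149,63.447) → (45.670,67.609) → (54.455,81.406) → (66.504,104.836).

Shape 4 is a rectangle drawn with `<rect>`. Its stroke #008000 means score at S648, F2226. After flipping Y the toolpath is (48.068,147.594) → (64.478,147.594) → (64.478,128.310) → (48.068,128.310) → (48.068,147.594), returning to the start.

Shape 5 is a line segment drawn with `<path>`. Its stroke #008000 means score at S648, F2226. After flipping Y the toolpath is (65.619,109.380) → (28.867,55.914).

Shape 6 is a line segment drawn with `<line>`. Its stroke #008000 means score at S648, F2226. After flipping Y the toolpath is (14.014,104.610) → (43.259,128.454).

Shape 7 is a rectangle drawn with `<rect>`. Its stroke #0000ff means cut at S831, F899. After flipping Y the toolpath is (56.526,81.118) → (77.969,81.118) → (77.969,45.263) → (56.526,45.263) → (56.526,81.118), returning to the start.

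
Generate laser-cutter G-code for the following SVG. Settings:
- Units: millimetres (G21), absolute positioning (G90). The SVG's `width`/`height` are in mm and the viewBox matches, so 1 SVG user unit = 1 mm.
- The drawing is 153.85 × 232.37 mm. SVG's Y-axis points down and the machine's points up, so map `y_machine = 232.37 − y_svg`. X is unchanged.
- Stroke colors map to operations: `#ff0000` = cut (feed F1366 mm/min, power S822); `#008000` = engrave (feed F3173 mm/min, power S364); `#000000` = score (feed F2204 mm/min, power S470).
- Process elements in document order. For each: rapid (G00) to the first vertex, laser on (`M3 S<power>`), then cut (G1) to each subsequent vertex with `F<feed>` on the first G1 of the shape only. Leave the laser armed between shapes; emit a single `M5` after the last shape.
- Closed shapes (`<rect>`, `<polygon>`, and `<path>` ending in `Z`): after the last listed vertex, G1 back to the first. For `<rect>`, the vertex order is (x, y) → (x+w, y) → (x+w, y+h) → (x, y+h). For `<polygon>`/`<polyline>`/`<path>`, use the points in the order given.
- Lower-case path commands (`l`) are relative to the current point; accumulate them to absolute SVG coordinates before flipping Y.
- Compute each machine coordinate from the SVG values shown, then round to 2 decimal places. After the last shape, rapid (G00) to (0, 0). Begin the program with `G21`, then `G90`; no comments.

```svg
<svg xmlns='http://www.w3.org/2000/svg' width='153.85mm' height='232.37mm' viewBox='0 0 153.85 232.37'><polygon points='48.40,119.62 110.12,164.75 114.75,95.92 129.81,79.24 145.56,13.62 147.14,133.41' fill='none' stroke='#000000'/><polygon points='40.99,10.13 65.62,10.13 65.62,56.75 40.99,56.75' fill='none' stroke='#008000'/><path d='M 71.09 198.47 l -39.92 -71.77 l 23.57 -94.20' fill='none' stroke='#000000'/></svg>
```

G21
G90
G00 X48.40 Y112.75
M3 S470
G1 X110.12 Y67.62 F2204
G1 X114.75 Y136.45
G1 X129.81 Y153.13
G1 X145.56 Y218.75
G1 X147.14 Y98.96
G1 X48.40 Y112.75
G00 X40.99 Y222.24
M3 S364
G1 X65.62 Y222.24 F3173
G1 X65.62 Y175.62
G1 X40.99 Y175.62
G1 X40.99 Y222.24
G00 X71.09 Y33.90
M3 S470
G1 X31.17 Y105.67 F2204
G1 X54.74 Y199.87
M5
G00 X0.00 Y0.00

1 u = 1 mm; y_m = 232.37 − y.

[1] `<polygon>` closed polygon, #000000→score S470 F2204: (48.40,112.75) → (110.12,67.62) → (114.75,136.45) → (129.81,153.13) → (145.56,218.75) → (147.14,98.96) → (48.40,112.75) (closed)

[2] `<polygon>` rectangle, #008000→engrave S364 F3173: (40.99,222.24) → (65.62,222.24) → (65.62,175.62) → (40.99,175.62) → (40.99,222.24) (closed)

[3] `<path>` open polyline, #000000→score S470 F2204: (71.09,33.90) → (31.17,105.67) → (54.74,199.87)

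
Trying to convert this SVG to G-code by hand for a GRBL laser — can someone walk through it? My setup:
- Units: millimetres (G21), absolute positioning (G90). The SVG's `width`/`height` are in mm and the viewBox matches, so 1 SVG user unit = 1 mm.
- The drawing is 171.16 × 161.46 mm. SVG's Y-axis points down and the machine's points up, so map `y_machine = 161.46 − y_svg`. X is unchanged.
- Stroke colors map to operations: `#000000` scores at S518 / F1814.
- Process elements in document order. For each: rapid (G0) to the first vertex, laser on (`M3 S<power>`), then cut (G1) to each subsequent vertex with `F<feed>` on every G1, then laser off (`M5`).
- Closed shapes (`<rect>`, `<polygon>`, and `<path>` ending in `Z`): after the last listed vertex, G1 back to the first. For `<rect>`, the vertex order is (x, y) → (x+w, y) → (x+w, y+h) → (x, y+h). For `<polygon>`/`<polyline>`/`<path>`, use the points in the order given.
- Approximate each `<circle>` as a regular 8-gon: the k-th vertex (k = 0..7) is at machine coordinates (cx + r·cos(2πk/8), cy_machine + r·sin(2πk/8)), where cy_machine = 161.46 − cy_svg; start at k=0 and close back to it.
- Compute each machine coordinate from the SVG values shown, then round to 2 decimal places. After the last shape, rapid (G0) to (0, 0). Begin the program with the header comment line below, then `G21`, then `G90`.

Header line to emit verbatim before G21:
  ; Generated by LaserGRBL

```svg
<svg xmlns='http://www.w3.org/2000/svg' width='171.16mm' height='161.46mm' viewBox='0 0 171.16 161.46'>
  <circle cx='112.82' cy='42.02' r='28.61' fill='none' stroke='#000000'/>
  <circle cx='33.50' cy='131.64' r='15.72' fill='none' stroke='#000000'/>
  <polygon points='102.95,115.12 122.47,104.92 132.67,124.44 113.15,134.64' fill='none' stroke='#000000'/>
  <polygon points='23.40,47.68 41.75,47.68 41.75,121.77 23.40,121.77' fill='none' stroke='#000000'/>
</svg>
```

; Generated by LaserGRBL
G21
G90
G0 X141.43 Y119.44
M3 S518
G1 X133.05 Y139.67 F1814
G1 X112.82 Y148.05 F1814
G1 X92.59 Y139.67 F1814
G1 X84.21 Y119.44 F1814
G1 X92.59 Y99.21 F1814
G1 X112.82 Y90.83 F1814
G1 X133.05 Y99.21 F1814
G1 X141.43 Y119.44 F1814
M5
G0 X49.22 Y29.82
M3 S518
G1 X44.62 Y40.94 F1814
G1 X33.50 Y45.54 F1814
G1 X22.38 Y40.94 F1814
G1 X17.78 Y29.82 F1814
G1 X22.38 Y18.70 F1814
G1 X33.50 Y14.10 F1814
G1 X44.62 Y18.70 F1814
G1 X49.22 Y29.82 F1814
M5
G0 X102.95 Y46.34
M3 S518
G1 X122.47 Y56.54 F1814
G1 X132.67 Y37.02 F1814
G1 X113.15 Y26.82 F1814
G1 X102.95 Y46.34 F1814
M5
G0 X23.40 Y113.78
M3 S518
G1 X41.75 Y113.78 F1814
G1 X41.75 Y39.69 F1814
G1 X23.40 Y39.69 F1814
G1 X23.40 Y113.78 F1814
M5
G0 X0.00 Y0.00

1 u = 1 mm; y_m = 161.46 − y.

[1] `<circle>` circle, #000000→score S518 F1814: (141.43,119.44) → (133.05,139.67) → (112.82,148.05) → (92.59,139.67) → (84.21,119.44) → (92.59,99.21) → (112.82,90.83) → (133.05,99.21) → (141.43,119.44) (closed)

[2] `<circle>` circle, #000000→score S518 F1814: (49.22,29.82) → (44.62,40.94) → (33.50,45.54) → (22.38,40.94) → (17.78,29.82) → (22.38,18.70) → (33.50,14.10) → (44.62,18.70) → (49.22,29.82) (closed)

[3] `<polygon>` regular polygon, #000000→score S518 F1814: (102.95,46.34) → (122.47,56.54) → (132.67,37.02) → (113.15,26.82) → (102.95,46.34) (closed)

[4] `<polygon>` rectangle, #000000→score S518 F1814: (23.40,113.78) → (41.75,113.78) → (41.75,39.69) → (23.40,39.69) → (23.40,113.78) (closed)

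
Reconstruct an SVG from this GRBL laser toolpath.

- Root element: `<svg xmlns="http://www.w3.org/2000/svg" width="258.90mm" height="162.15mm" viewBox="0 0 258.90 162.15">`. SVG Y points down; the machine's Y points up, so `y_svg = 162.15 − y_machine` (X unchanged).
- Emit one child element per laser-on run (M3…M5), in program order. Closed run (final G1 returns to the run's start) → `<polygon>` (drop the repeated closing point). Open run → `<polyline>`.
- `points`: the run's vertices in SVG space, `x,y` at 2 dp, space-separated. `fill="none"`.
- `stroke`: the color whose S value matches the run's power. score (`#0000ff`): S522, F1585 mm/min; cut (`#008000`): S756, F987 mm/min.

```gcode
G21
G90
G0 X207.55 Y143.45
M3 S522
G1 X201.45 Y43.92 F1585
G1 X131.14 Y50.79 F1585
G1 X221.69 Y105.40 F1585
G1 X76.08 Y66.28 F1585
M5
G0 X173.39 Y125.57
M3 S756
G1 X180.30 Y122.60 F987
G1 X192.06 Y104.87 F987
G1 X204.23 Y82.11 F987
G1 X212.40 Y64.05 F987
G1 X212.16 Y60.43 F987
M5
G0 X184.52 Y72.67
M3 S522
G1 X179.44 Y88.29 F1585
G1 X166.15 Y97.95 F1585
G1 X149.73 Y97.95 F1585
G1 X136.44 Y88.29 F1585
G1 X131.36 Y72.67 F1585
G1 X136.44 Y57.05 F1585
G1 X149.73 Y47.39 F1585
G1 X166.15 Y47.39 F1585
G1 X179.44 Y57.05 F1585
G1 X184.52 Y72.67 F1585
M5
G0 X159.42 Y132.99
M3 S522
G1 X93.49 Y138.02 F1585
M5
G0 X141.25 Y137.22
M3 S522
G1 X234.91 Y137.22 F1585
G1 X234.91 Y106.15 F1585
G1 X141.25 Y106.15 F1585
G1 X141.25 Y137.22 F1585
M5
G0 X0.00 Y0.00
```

y_svg = 162.15 − y_m.

[1] S522→`#0000ff` (score); open run; points: 207.55,18.70 201.45,118.23 131.14,111.36 221.69,56.75 76.08,95.87

[2] S756→`#008000` (cut); open run; points: 173.39,36.58 180.30,39.55 192.06,57.28 204.23,80.04 212.40,98.10 212.16,101.72

[3] S522→`#0000ff` (score); closed run; points: 184.52,89.48 179.44,73.86 166.15,64.20 149.73,64.20 136.44,73.86 131.36,89.48 136.44,105.10 149.73,114.76 166.15,114.76 179.44,105.10

[4] S522→`#0000ff` (score); open run; points: 159.42,29.16 93.49,24.13

[5] S522→`#0000ff` (score); closed run; points: 141.25,24.93 234.91,24.93 234.91,56.00 141.25,56.00

<svg xmlns="http://www.w3.org/2000/svg" width="258.90mm" height="162.15mm" viewBox="0 0 258.90 162.15">
  <polyline points="207.55,18.70 201.45,118.23 131.14,111.36 221.69,56.75 76.08,95.87" fill="none" stroke="#0000ff"/>
  <polyline points="173.39,36.58 180.30,39.55 192.06,57.28 204.23,80.04 212.40,98.10 212.16,101.72" fill="none" stroke="#008000"/>
  <polygon points="184.52,89.48 179.44,73.86 166.15,64.20 149.73,64.20 136.44,73.86 131.36,89.48 136.44,105.10 149.73,114.76 166.15,114.76 179.44,105.10" fill="none" stroke="#0000ff"/>
  <polyline points="159.42,29.16 93.49,24.13" fill="none" stroke="#0000ff"/>
  <polygon points="141.25,24.93 234.91,24.93 234.91,56.00 141.25,56.00" fill="none" stroke="#0000ff"/>
</svg>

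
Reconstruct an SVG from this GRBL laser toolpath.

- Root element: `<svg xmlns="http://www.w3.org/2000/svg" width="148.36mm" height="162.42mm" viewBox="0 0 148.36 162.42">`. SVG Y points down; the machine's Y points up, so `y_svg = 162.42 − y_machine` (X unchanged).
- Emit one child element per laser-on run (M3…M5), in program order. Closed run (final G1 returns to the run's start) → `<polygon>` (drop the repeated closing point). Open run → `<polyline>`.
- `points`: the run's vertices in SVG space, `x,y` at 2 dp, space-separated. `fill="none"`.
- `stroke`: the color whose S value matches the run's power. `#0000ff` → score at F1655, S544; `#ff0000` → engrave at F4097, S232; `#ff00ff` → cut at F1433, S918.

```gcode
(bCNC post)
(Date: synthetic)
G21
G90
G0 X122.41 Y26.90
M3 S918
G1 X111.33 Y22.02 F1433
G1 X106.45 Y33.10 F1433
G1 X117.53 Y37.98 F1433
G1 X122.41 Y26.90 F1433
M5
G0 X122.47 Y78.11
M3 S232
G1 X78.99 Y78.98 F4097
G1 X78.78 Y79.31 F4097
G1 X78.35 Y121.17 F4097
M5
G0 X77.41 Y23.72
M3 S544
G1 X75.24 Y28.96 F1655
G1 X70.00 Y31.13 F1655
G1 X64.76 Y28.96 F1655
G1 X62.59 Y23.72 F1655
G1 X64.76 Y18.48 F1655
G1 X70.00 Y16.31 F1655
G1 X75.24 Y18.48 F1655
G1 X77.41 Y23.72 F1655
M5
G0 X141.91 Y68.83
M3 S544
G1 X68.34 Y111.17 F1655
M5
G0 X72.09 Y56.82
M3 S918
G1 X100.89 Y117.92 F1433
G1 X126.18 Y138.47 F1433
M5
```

<svg xmlns="http://www.w3.org/2000/svg" width="148.36mm" height="162.42mm" viewBox="0 0 148.36 162.42">
  <polygon points="122.41,135.52 111.33,140.40 106.45,129.32 117.53,124.44" fill="none" stroke="#ff00ff"/>
  <polyline points="122.47,84.31 78.99,83.44 78.78,83.11 78.35,41.25" fill="none" stroke="#ff0000"/>
  <polygon points="77.41,138.70 75.24,133.46 70.00,131.29 64.76,133.46 62.59,138.70 64.76,143.94 70.00,146.11 75.24,143.94" fill="none" stroke="#0000ff"/>
  <polyline points="141.91,93.59 68.34,51.25" fill="none" stroke="#0000ff"/>
  <polyline points="72.09,105.60 100.89,44.50 126.18,23.95" fill="none" stroke="#ff00ff"/>
</svg>

y_svg = 162.42 − y_m.

[1] S918→`#ff00ff` (cut); closed run; points: 122.41,135.52 111.33,140.40 106.45,129.32 117.53,124.44

[2] S232→`#ff0000` (engrave); open run; points: 122.47,84.31 78.99,83.44 78.78,83.11 78.35,41.25

[3] S544→`#0000ff` (score); closed run; points: 77.41,138.70 75.24,133.46 70.00,131.29 64.76,133.46 62.59,138.70 64.76,143.94 70.00,146.11 75.24,143.94

[4] S544→`#0000ff` (score); open run; points: 141.91,93.59 68.34,51.25

[5] S918→`#ff00ff` (cut); open run; points: 72.09,105.60 100.89,44.50 126.18,23.95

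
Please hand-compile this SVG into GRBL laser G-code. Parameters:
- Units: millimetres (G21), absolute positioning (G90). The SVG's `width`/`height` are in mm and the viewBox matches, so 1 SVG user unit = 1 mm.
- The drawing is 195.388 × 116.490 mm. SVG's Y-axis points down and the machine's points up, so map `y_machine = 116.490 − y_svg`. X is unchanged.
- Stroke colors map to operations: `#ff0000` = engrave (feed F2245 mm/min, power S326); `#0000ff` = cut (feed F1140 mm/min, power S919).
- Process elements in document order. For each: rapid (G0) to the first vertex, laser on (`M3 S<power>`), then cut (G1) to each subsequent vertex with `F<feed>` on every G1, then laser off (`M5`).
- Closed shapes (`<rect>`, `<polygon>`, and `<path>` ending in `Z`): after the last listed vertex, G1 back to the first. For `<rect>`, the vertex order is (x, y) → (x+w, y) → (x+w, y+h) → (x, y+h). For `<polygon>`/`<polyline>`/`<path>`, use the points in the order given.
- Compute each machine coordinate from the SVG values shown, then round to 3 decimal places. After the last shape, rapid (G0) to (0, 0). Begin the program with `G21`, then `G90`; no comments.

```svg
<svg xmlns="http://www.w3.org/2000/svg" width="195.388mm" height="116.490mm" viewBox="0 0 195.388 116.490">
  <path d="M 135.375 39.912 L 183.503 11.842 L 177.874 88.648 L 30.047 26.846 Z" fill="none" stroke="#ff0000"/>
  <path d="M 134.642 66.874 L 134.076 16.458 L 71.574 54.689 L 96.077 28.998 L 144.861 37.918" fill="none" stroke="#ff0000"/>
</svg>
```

G21
G90
G0 X135.375 Y76.578
M3 S326
G1 X183.503 Y104.648 F2245
G1 X177.874 Y27.842 F2245
G1 X30.047 Y89.644 F2245
G1 X135.375 Y76.578 F2245
M5
G0 X134.642 Y49.616
M3 S326
G1 X134.076 Y100.032 F2245
G1 X71.574 Y61.801 F2245
G1 X96.077 Y87.492 F2245
G1 X144.861 Y78.572 F2245
M5
G0 X0.000 Y0.000

1 u = 1 mm; y_m = 116.490 − y.

[1] `<path>` closed polygon, #ff0000→engrave S326 F2245: (135.375,76.578) → (183.503,104.648) → (177.874,27.842) → (30.047,89.644) → (135.375,76.578) (closed)

[2] `<path>` open polyline, #ff0000→engrave S326 F2245: (134.642,49.616) → (134.076,100.032) → (71.574,61.801) → (96.077,87.492) → (144.861,78.572)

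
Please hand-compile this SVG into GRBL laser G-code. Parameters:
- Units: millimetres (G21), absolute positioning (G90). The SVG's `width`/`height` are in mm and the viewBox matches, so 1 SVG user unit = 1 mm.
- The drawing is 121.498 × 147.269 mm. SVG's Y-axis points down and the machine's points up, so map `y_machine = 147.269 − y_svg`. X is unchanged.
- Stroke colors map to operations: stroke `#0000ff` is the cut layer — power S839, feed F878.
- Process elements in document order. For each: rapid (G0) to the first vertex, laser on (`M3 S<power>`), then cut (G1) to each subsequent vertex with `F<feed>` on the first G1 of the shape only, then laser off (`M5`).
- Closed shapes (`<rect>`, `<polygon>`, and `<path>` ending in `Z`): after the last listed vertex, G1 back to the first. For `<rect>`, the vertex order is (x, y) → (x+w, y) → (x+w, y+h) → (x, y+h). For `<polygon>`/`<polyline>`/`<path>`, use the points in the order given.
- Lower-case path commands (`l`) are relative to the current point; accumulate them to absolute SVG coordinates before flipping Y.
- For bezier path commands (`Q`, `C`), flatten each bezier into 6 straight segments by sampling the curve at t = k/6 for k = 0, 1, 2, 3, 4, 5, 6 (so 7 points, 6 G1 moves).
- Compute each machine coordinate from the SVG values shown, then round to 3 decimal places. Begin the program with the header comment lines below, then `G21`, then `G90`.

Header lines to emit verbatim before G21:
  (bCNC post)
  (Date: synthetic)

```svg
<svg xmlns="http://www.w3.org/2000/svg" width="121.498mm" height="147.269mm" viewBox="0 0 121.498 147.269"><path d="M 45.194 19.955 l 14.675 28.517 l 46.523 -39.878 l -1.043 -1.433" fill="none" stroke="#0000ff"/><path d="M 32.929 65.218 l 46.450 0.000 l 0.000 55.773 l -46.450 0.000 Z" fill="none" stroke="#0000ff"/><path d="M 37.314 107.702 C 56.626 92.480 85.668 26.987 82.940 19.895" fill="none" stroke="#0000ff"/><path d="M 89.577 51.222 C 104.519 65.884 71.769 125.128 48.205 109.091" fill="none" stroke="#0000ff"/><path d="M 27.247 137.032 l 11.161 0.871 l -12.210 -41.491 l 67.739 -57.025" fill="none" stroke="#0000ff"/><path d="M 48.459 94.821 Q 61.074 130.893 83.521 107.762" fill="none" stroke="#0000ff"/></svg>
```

Since the viewBox matches the mm dimensions, user units are millimetres directly. The only transform is the Y-flip y_m = 147.269 − y_svg.

Shape 1 is a open polyline drawn with `<path>`. Its stroke #0000ff means cut at S839, F878. After flipping Y the toolpath is (45.194,127.314) → (59.869,98.797) → (106.392,138.675) → (105.349,140.108).

Shape 2 is a rectangle drawn with `<path>`. Its stroke #0000ff means cut at S839, F878. After flipping Y the toolpath is (32.929,82.051) → (79.379,82.051) → (79.379,26.278) → (32.929,26.278) → (32.929,82.051), returning to the start.

Shape 3 is a cubic bezier drawn with `<path>`. Its stroke #0000ff means cut at S839, F878. After flipping Y the toolpath is (37.314,39.567) → (47.589,50.864) → (58.332,67.521) → (68.392,86.519) → (76.615,104.840) → (81.849,119.464) → (82.940,127.374).

Shape 4 is a cubic bezier drawn with `<path>`. Its stroke #0000ff means cut at S839, F878. After flipping Y the toolpath is (89.577,96.047) → (93.337,85.556) → (90.728,70.964) → (83.331,55.600) → (72.724,42.795) → (60.489,35.878) → (48.205,38.178).

Shape 5 is a open polyline drawn with `<path>`. Its stroke #0000ff means cut at S839, F878. After flipping Y the toolpath is (27.247,10.237) → (38.408,9.366) → (26.198,50.857) → (93.937,107.882).

Shape 6 is a quadratic bezier drawn with `<path>`. Its stroke #0000ff means cut at S839, F878. After flipping Y the toolpath is (48.459,52.448) → (52.937,42.069) → (57.961,34.978) → (63.532,31.177) → (69.649,30.664) → (76.312,33.441) → (83.521,39.507).

(bCNC post)
(Date: synthetic)
G21
G90
G0 X45.194 Y127.314
M3 S839
G1 X59.869 Y98.797 F878
G1 X106.392 Y138.675
G1 X105.349 Y140.108
M5
G0 X32.929 Y82.051
M3 S839
G1 X79.379 Y82.051 F878
G1 X79.379 Y26.278
G1 X32.929 Y26.278
G1 X32.929 Y82.051
M5
G0 X37.314 Y39.567
M3 S839
G1 X47.589 Y50.864 F878
G1 X58.332 Y67.521
G1 X68.392 Y86.519
G1 X76.615 Y104.840
G1 X81.849 Y119.464
G1 X82.940 Y127.374
M5
G0 X89.577 Y96.047
M3 S839
G1 X93.337 Y85.556 F878
G1 X90.728 Y70.964
G1 X83.331 Y55.600
G1 X72.724 Y42.795
G1 X60.489 Y35.878
G1 X48.205 Y38.178
M5
G0 X27.247 Y10.237
M3 S839
G1 X38.408 Y9.366 F878
G1 X26.198 Y50.857
G1 X93.937 Y107.882
M5
G0 X48.459 Y52.448
M3 S839
G1 X52.937 Y42.069 F878
G1 X57.961 Y34.978
G1 X63.532 Y31.177
G1 X69.649 Y30.664
G1 X76.312 Y33.441
G1 X83.521 Y39.507
M5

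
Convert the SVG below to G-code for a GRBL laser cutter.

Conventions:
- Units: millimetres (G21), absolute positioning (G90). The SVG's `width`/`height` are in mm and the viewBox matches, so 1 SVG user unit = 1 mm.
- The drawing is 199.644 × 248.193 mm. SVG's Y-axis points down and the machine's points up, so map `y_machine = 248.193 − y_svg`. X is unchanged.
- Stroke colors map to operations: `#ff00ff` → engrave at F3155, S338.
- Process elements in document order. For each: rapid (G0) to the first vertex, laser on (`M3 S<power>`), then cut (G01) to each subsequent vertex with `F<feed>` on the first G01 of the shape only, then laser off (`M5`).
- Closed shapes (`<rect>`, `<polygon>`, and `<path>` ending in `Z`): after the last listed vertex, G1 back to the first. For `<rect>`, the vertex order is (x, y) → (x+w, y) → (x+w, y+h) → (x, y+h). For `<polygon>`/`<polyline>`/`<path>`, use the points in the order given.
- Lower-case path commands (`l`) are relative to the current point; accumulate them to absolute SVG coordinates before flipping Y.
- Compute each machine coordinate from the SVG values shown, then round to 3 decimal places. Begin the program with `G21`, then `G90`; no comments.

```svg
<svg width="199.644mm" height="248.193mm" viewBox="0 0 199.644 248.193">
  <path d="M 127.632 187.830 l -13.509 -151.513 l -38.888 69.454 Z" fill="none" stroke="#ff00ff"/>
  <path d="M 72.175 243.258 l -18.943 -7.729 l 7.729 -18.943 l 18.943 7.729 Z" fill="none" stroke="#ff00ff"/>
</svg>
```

1 u = 1 mm; y_m = 248.193 − y.

[1] `<path>` closed polygon, #ff00ff→engrave S338 F3155: (127.632,60.363) → (114.123,211.876) → (75.235,142.422) → (127.632,60.363) (closed)

[2] `<path>` regular polygon, #ff00ff→engrave S338 F3155: (72.175,4.935) → (53.232,12.664) → (60.961,31.607) → (79.904,23.878) → (72.175,4.935) (closed)

G21
G90
G0 X127.632 Y60.363
M3 S338
G01 X114.123 Y211.876 F3155
G01 X75.235 Y142.422
G01 X127.632 Y60.363
M5
G0 X72.175 Y4.935
M3 S338
G01 X53.232 Y12.664 F3155
G01 X60.961 Y31.607
G01 X79.904 Y23.878
G01 X72.175 Y4.935
M5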